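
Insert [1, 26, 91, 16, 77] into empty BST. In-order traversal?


Insert 1: root
Insert 26: R from 1
Insert 91: R from 1 -> R from 26
Insert 16: R from 1 -> L from 26
Insert 77: R from 1 -> R from 26 -> L from 91

In-order: [1, 16, 26, 77, 91]


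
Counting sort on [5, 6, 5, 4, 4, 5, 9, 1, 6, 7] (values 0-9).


Input: [5, 6, 5, 4, 4, 5, 9, 1, 6, 7]
Counts: [0, 1, 0, 0, 2, 3, 2, 1, 0, 1]

Sorted: [1, 4, 4, 5, 5, 5, 6, 6, 7, 9]


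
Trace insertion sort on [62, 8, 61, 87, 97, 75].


Initial: [62, 8, 61, 87, 97, 75]
Insert 8: [8, 62, 61, 87, 97, 75]
Insert 61: [8, 61, 62, 87, 97, 75]
Insert 87: [8, 61, 62, 87, 97, 75]
Insert 97: [8, 61, 62, 87, 97, 75]
Insert 75: [8, 61, 62, 75, 87, 97]

Sorted: [8, 61, 62, 75, 87, 97]


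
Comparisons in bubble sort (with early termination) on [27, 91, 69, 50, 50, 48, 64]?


Algorithm: bubble sort (with early termination)
Input: [27, 91, 69, 50, 50, 48, 64]
Sorted: [27, 48, 50, 50, 64, 69, 91]

20


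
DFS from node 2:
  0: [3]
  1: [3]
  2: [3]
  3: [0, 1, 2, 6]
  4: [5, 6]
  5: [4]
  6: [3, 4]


Visit 2, push [3]
Visit 3, push [6, 1, 0]
Visit 0, push []
Visit 1, push []
Visit 6, push [4]
Visit 4, push [5]
Visit 5, push []

DFS order: [2, 3, 0, 1, 6, 4, 5]


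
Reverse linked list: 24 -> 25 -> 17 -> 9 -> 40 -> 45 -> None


Step 1: curr=24, set curr.next=prev(None) | reversed so far: 24
Step 2: curr=25, set curr.next=prev(24) | reversed so far: 25 -> 24
Step 3: curr=17, set curr.next=prev(25) | reversed so far: 17 -> 25 -> 24
Step 4: curr=9, set curr.next=prev(17) | reversed so far: 9 -> 17 -> 25 -> 24
Step 5: curr=40, set curr.next=prev(9) | reversed so far: 40 -> 9 -> 17 -> 25 -> 24
Step 6: curr=45, set curr.next=prev(40) | reversed so far: 45 -> 40 -> 9 -> 17 -> 25 -> 24

45 -> 40 -> 9 -> 17 -> 25 -> 24 -> None


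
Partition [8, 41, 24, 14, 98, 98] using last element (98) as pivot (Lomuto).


Pivot: 98
  8 <= 98: advance i (no swap)
  41 <= 98: advance i (no swap)
  24 <= 98: advance i (no swap)
  14 <= 98: advance i (no swap)
  98 <= 98: advance i (no swap)
Place pivot at 5: [8, 41, 24, 14, 98, 98]

Partitioned: [8, 41, 24, 14, 98, 98]


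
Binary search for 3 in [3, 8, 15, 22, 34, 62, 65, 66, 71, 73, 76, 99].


Step 1: lo=0, hi=11, mid=5, val=62
Step 2: lo=0, hi=4, mid=2, val=15
Step 3: lo=0, hi=1, mid=0, val=3

Found at index 0


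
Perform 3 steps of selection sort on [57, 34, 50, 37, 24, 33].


Initial: [57, 34, 50, 37, 24, 33]
Step 1: min=24 at 4
  Swap: [24, 34, 50, 37, 57, 33]
Step 2: min=33 at 5
  Swap: [24, 33, 50, 37, 57, 34]
Step 3: min=34 at 5
  Swap: [24, 33, 34, 37, 57, 50]

After 3 steps: [24, 33, 34, 37, 57, 50]


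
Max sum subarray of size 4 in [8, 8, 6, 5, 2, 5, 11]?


[0:4]: 27
[1:5]: 21
[2:6]: 18
[3:7]: 23

Max: 27 at [0:4]


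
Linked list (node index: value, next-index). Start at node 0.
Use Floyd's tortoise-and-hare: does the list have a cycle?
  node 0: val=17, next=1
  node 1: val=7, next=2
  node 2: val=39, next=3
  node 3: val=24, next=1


Floyd's tortoise (slow, +1) and hare (fast, +2):
  init: slow=0, fast=0
  step 1: slow=1, fast=2
  step 2: slow=2, fast=1
  step 3: slow=3, fast=3
  slow == fast at node 3: cycle detected

Cycle: yes


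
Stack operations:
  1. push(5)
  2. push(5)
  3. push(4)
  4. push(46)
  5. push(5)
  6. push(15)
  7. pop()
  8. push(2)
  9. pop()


push(5) -> [5]
push(5) -> [5, 5]
push(4) -> [5, 5, 4]
push(46) -> [5, 5, 4, 46]
push(5) -> [5, 5, 4, 46, 5]
push(15) -> [5, 5, 4, 46, 5, 15]
pop()->15, [5, 5, 4, 46, 5]
push(2) -> [5, 5, 4, 46, 5, 2]
pop()->2, [5, 5, 4, 46, 5]

Final stack: [5, 5, 4, 46, 5]


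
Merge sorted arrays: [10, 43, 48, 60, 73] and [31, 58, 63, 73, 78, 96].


Take 10 from A
Take 31 from B
Take 43 from A
Take 48 from A
Take 58 from B
Take 60 from A
Take 63 from B
Take 73 from A

Merged: [10, 31, 43, 48, 58, 60, 63, 73, 73, 78, 96]


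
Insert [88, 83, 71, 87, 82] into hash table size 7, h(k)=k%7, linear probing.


Insert 88: h=4 -> slot 4
Insert 83: h=6 -> slot 6
Insert 71: h=1 -> slot 1
Insert 87: h=3 -> slot 3
Insert 82: h=5 -> slot 5

Table: [None, 71, None, 87, 88, 82, 83]


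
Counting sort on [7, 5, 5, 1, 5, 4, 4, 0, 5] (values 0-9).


Input: [7, 5, 5, 1, 5, 4, 4, 0, 5]
Counts: [1, 1, 0, 0, 2, 4, 0, 1, 0, 0]

Sorted: [0, 1, 4, 4, 5, 5, 5, 5, 7]


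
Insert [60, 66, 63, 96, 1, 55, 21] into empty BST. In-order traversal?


Insert 60: root
Insert 66: R from 60
Insert 63: R from 60 -> L from 66
Insert 96: R from 60 -> R from 66
Insert 1: L from 60
Insert 55: L from 60 -> R from 1
Insert 21: L from 60 -> R from 1 -> L from 55

In-order: [1, 21, 55, 60, 63, 66, 96]


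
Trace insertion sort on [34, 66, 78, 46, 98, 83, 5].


Initial: [34, 66, 78, 46, 98, 83, 5]
Insert 66: [34, 66, 78, 46, 98, 83, 5]
Insert 78: [34, 66, 78, 46, 98, 83, 5]
Insert 46: [34, 46, 66, 78, 98, 83, 5]
Insert 98: [34, 46, 66, 78, 98, 83, 5]
Insert 83: [34, 46, 66, 78, 83, 98, 5]
Insert 5: [5, 34, 46, 66, 78, 83, 98]

Sorted: [5, 34, 46, 66, 78, 83, 98]


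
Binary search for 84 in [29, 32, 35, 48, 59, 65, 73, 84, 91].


Step 1: lo=0, hi=8, mid=4, val=59
Step 2: lo=5, hi=8, mid=6, val=73
Step 3: lo=7, hi=8, mid=7, val=84

Found at index 7


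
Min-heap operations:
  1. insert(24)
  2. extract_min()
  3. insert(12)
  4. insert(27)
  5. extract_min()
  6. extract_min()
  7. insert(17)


insert(24) -> [24]
extract_min()->24, []
insert(12) -> [12]
insert(27) -> [12, 27]
extract_min()->12, [27]
extract_min()->27, []
insert(17) -> [17]

Final heap: [17]


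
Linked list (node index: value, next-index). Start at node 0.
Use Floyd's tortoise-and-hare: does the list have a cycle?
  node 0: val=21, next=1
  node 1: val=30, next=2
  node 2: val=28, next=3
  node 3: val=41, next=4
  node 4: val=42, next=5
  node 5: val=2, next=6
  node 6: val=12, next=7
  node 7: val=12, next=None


Floyd's tortoise (slow, +1) and hare (fast, +2):
  init: slow=0, fast=0
  step 1: slow=1, fast=2
  step 2: slow=2, fast=4
  step 3: slow=3, fast=6
  step 4: fast 6->7->None, no cycle

Cycle: no


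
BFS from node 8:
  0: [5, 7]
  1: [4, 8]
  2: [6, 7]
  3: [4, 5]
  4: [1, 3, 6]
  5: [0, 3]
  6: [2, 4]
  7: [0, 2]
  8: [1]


Visit 8, enqueue [1]
Visit 1, enqueue [4]
Visit 4, enqueue [3, 6]
Visit 3, enqueue [5]
Visit 6, enqueue [2]
Visit 5, enqueue [0]
Visit 2, enqueue [7]
Visit 0, enqueue []
Visit 7, enqueue []

BFS order: [8, 1, 4, 3, 6, 5, 2, 0, 7]


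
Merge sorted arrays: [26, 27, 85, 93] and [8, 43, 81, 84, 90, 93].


Take 8 from B
Take 26 from A
Take 27 from A
Take 43 from B
Take 81 from B
Take 84 from B
Take 85 from A
Take 90 from B
Take 93 from A

Merged: [8, 26, 27, 43, 81, 84, 85, 90, 93, 93]


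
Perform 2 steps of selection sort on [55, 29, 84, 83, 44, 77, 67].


Initial: [55, 29, 84, 83, 44, 77, 67]
Step 1: min=29 at 1
  Swap: [29, 55, 84, 83, 44, 77, 67]
Step 2: min=44 at 4
  Swap: [29, 44, 84, 83, 55, 77, 67]

After 2 steps: [29, 44, 84, 83, 55, 77, 67]


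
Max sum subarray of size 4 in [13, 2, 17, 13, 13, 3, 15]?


[0:4]: 45
[1:5]: 45
[2:6]: 46
[3:7]: 44

Max: 46 at [2:6]


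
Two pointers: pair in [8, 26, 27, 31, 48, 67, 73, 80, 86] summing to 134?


lo=0(8)+hi=8(86)=94
lo=1(26)+hi=8(86)=112
lo=2(27)+hi=8(86)=113
lo=3(31)+hi=8(86)=117
lo=4(48)+hi=8(86)=134

Yes: 48+86=134


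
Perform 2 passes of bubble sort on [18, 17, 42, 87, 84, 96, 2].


Initial: [18, 17, 42, 87, 84, 96, 2]
Pass 1: [17, 18, 42, 84, 87, 2, 96] (3 swaps)
Pass 2: [17, 18, 42, 84, 2, 87, 96] (1 swaps)

After 2 passes: [17, 18, 42, 84, 2, 87, 96]


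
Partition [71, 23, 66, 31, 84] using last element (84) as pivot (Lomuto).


Pivot: 84
  71 <= 84: advance i (no swap)
  23 <= 84: advance i (no swap)
  66 <= 84: advance i (no swap)
  31 <= 84: advance i (no swap)
Place pivot at 4: [71, 23, 66, 31, 84]

Partitioned: [71, 23, 66, 31, 84]


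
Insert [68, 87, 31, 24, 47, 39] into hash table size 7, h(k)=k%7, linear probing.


Insert 68: h=5 -> slot 5
Insert 87: h=3 -> slot 3
Insert 31: h=3, 1 probes -> slot 4
Insert 24: h=3, 3 probes -> slot 6
Insert 47: h=5, 2 probes -> slot 0
Insert 39: h=4, 4 probes -> slot 1

Table: [47, 39, None, 87, 31, 68, 24]


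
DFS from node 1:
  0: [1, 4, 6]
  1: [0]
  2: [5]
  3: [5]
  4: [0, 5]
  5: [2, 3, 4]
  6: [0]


Visit 1, push [0]
Visit 0, push [6, 4]
Visit 4, push [5]
Visit 5, push [3, 2]
Visit 2, push []
Visit 3, push []
Visit 6, push []

DFS order: [1, 0, 4, 5, 2, 3, 6]


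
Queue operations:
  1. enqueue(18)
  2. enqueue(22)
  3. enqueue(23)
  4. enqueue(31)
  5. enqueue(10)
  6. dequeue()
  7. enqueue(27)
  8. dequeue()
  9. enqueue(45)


enqueue(18) -> [18]
enqueue(22) -> [18, 22]
enqueue(23) -> [18, 22, 23]
enqueue(31) -> [18, 22, 23, 31]
enqueue(10) -> [18, 22, 23, 31, 10]
dequeue()->18, [22, 23, 31, 10]
enqueue(27) -> [22, 23, 31, 10, 27]
dequeue()->22, [23, 31, 10, 27]
enqueue(45) -> [23, 31, 10, 27, 45]

Final queue: [23, 31, 10, 27, 45]


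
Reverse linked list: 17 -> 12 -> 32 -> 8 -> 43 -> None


Step 1: curr=17, set curr.next=prev(None) | reversed so far: 17
Step 2: curr=12, set curr.next=prev(17) | reversed so far: 12 -> 17
Step 3: curr=32, set curr.next=prev(12) | reversed so far: 32 -> 12 -> 17
Step 4: curr=8, set curr.next=prev(32) | reversed so far: 8 -> 32 -> 12 -> 17
Step 5: curr=43, set curr.next=prev(8) | reversed so far: 43 -> 8 -> 32 -> 12 -> 17

43 -> 8 -> 32 -> 12 -> 17 -> None


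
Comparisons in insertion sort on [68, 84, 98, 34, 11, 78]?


Algorithm: insertion sort
Input: [68, 84, 98, 34, 11, 78]
Sorted: [11, 34, 68, 78, 84, 98]

12


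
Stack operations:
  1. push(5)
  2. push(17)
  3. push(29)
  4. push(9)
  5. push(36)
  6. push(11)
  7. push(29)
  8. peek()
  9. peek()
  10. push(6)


push(5) -> [5]
push(17) -> [5, 17]
push(29) -> [5, 17, 29]
push(9) -> [5, 17, 29, 9]
push(36) -> [5, 17, 29, 9, 36]
push(11) -> [5, 17, 29, 9, 36, 11]
push(29) -> [5, 17, 29, 9, 36, 11, 29]
peek()->29
peek()->29
push(6) -> [5, 17, 29, 9, 36, 11, 29, 6]

Final stack: [5, 17, 29, 9, 36, 11, 29, 6]


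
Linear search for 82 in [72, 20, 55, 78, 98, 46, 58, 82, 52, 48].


i=0: 72!=82
i=1: 20!=82
i=2: 55!=82
i=3: 78!=82
i=4: 98!=82
i=5: 46!=82
i=6: 58!=82
i=7: 82==82 found!

Found at 7, 8 comps


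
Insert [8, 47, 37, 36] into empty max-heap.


Insert 8: [8]
Insert 47: [47, 8]
Insert 37: [47, 8, 37]
Insert 36: [47, 36, 37, 8]

Final heap: [47, 36, 37, 8]


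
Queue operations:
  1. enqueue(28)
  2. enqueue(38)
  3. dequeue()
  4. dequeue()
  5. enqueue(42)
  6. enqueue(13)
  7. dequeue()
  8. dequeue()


enqueue(28) -> [28]
enqueue(38) -> [28, 38]
dequeue()->28, [38]
dequeue()->38, []
enqueue(42) -> [42]
enqueue(13) -> [42, 13]
dequeue()->42, [13]
dequeue()->13, []

Final queue: []


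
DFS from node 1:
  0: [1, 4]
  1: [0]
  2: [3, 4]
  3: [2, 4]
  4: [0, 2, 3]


Visit 1, push [0]
Visit 0, push [4]
Visit 4, push [3, 2]
Visit 2, push [3]
Visit 3, push []

DFS order: [1, 0, 4, 2, 3]


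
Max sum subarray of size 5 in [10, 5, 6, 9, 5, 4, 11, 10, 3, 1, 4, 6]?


[0:5]: 35
[1:6]: 29
[2:7]: 35
[3:8]: 39
[4:9]: 33
[5:10]: 29
[6:11]: 29
[7:12]: 24

Max: 39 at [3:8]


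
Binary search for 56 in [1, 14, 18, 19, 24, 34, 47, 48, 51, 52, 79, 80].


Step 1: lo=0, hi=11, mid=5, val=34
Step 2: lo=6, hi=11, mid=8, val=51
Step 3: lo=9, hi=11, mid=10, val=79
Step 4: lo=9, hi=9, mid=9, val=52

Not found


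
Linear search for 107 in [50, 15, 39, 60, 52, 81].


i=0: 50!=107
i=1: 15!=107
i=2: 39!=107
i=3: 60!=107
i=4: 52!=107
i=5: 81!=107

Not found, 6 comps


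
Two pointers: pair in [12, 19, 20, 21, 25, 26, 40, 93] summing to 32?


lo=0(12)+hi=7(93)=105
lo=0(12)+hi=6(40)=52
lo=0(12)+hi=5(26)=38
lo=0(12)+hi=4(25)=37
lo=0(12)+hi=3(21)=33
lo=0(12)+hi=2(20)=32

Yes: 12+20=32


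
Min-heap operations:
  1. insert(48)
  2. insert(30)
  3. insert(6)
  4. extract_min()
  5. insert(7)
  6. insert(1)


insert(48) -> [48]
insert(30) -> [30, 48]
insert(6) -> [6, 48, 30]
extract_min()->6, [30, 48]
insert(7) -> [7, 48, 30]
insert(1) -> [1, 7, 30, 48]

Final heap: [1, 7, 30, 48]


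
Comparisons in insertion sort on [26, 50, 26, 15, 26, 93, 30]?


Algorithm: insertion sort
Input: [26, 50, 26, 15, 26, 93, 30]
Sorted: [15, 26, 26, 26, 30, 50, 93]

12


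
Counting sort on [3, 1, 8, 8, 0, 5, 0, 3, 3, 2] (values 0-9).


Input: [3, 1, 8, 8, 0, 5, 0, 3, 3, 2]
Counts: [2, 1, 1, 3, 0, 1, 0, 0, 2, 0]

Sorted: [0, 0, 1, 2, 3, 3, 3, 5, 8, 8]


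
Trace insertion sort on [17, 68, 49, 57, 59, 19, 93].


Initial: [17, 68, 49, 57, 59, 19, 93]
Insert 68: [17, 68, 49, 57, 59, 19, 93]
Insert 49: [17, 49, 68, 57, 59, 19, 93]
Insert 57: [17, 49, 57, 68, 59, 19, 93]
Insert 59: [17, 49, 57, 59, 68, 19, 93]
Insert 19: [17, 19, 49, 57, 59, 68, 93]
Insert 93: [17, 19, 49, 57, 59, 68, 93]

Sorted: [17, 19, 49, 57, 59, 68, 93]


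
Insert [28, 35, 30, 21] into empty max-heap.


Insert 28: [28]
Insert 35: [35, 28]
Insert 30: [35, 28, 30]
Insert 21: [35, 28, 30, 21]

Final heap: [35, 28, 30, 21]


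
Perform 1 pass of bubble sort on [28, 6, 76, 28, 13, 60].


Initial: [28, 6, 76, 28, 13, 60]
Pass 1: [6, 28, 28, 13, 60, 76] (4 swaps)

After 1 pass: [6, 28, 28, 13, 60, 76]


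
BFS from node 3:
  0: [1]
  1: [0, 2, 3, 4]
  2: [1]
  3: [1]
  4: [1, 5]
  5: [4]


Visit 3, enqueue [1]
Visit 1, enqueue [0, 2, 4]
Visit 0, enqueue []
Visit 2, enqueue []
Visit 4, enqueue [5]
Visit 5, enqueue []

BFS order: [3, 1, 0, 2, 4, 5]


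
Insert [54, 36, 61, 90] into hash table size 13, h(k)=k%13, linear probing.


Insert 54: h=2 -> slot 2
Insert 36: h=10 -> slot 10
Insert 61: h=9 -> slot 9
Insert 90: h=12 -> slot 12

Table: [None, None, 54, None, None, None, None, None, None, 61, 36, None, 90]


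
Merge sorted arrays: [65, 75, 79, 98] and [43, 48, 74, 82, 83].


Take 43 from B
Take 48 from B
Take 65 from A
Take 74 from B
Take 75 from A
Take 79 from A
Take 82 from B
Take 83 from B

Merged: [43, 48, 65, 74, 75, 79, 82, 83, 98]


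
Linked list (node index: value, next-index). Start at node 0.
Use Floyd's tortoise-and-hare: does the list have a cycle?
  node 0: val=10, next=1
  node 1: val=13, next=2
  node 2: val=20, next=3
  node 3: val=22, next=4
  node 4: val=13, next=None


Floyd's tortoise (slow, +1) and hare (fast, +2):
  init: slow=0, fast=0
  step 1: slow=1, fast=2
  step 2: slow=2, fast=4
  step 3: fast -> None, no cycle

Cycle: no


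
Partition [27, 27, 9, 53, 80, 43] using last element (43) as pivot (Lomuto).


Pivot: 43
  27 <= 43: advance i (no swap)
  27 <= 43: advance i (no swap)
  9 <= 43: advance i (no swap)
Place pivot at 3: [27, 27, 9, 43, 80, 53]

Partitioned: [27, 27, 9, 43, 80, 53]


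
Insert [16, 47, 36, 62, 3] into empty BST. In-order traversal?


Insert 16: root
Insert 47: R from 16
Insert 36: R from 16 -> L from 47
Insert 62: R from 16 -> R from 47
Insert 3: L from 16

In-order: [3, 16, 36, 47, 62]


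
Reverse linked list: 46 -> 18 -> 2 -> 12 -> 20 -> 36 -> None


Step 1: curr=46, set curr.next=prev(None) | reversed so far: 46
Step 2: curr=18, set curr.next=prev(46) | reversed so far: 18 -> 46
Step 3: curr=2, set curr.next=prev(18) | reversed so far: 2 -> 18 -> 46
Step 4: curr=12, set curr.next=prev(2) | reversed so far: 12 -> 2 -> 18 -> 46
Step 5: curr=20, set curr.next=prev(12) | reversed so far: 20 -> 12 -> 2 -> 18 -> 46
Step 6: curr=36, set curr.next=prev(20) | reversed so far: 36 -> 20 -> 12 -> 2 -> 18 -> 46

36 -> 20 -> 12 -> 2 -> 18 -> 46 -> None


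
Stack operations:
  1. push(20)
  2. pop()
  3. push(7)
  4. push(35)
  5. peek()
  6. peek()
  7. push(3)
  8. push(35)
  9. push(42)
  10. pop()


push(20) -> [20]
pop()->20, []
push(7) -> [7]
push(35) -> [7, 35]
peek()->35
peek()->35
push(3) -> [7, 35, 3]
push(35) -> [7, 35, 3, 35]
push(42) -> [7, 35, 3, 35, 42]
pop()->42, [7, 35, 3, 35]

Final stack: [7, 35, 3, 35]


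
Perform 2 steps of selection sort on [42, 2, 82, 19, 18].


Initial: [42, 2, 82, 19, 18]
Step 1: min=2 at 1
  Swap: [2, 42, 82, 19, 18]
Step 2: min=18 at 4
  Swap: [2, 18, 82, 19, 42]

After 2 steps: [2, 18, 82, 19, 42]


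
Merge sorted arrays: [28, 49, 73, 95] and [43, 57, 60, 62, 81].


Take 28 from A
Take 43 from B
Take 49 from A
Take 57 from B
Take 60 from B
Take 62 from B
Take 73 from A
Take 81 from B

Merged: [28, 43, 49, 57, 60, 62, 73, 81, 95]


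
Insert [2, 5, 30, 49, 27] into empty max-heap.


Insert 2: [2]
Insert 5: [5, 2]
Insert 30: [30, 2, 5]
Insert 49: [49, 30, 5, 2]
Insert 27: [49, 30, 5, 2, 27]

Final heap: [49, 30, 5, 2, 27]


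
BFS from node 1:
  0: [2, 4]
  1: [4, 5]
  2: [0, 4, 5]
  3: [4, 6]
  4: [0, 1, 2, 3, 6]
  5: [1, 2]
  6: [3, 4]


Visit 1, enqueue [4, 5]
Visit 4, enqueue [0, 2, 3, 6]
Visit 5, enqueue []
Visit 0, enqueue []
Visit 2, enqueue []
Visit 3, enqueue []
Visit 6, enqueue []

BFS order: [1, 4, 5, 0, 2, 3, 6]


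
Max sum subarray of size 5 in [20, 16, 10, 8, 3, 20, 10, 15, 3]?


[0:5]: 57
[1:6]: 57
[2:7]: 51
[3:8]: 56
[4:9]: 51

Max: 57 at [0:5]


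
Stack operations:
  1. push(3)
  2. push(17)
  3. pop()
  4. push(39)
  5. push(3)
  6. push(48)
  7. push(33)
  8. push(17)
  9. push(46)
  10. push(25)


push(3) -> [3]
push(17) -> [3, 17]
pop()->17, [3]
push(39) -> [3, 39]
push(3) -> [3, 39, 3]
push(48) -> [3, 39, 3, 48]
push(33) -> [3, 39, 3, 48, 33]
push(17) -> [3, 39, 3, 48, 33, 17]
push(46) -> [3, 39, 3, 48, 33, 17, 46]
push(25) -> [3, 39, 3, 48, 33, 17, 46, 25]

Final stack: [3, 39, 3, 48, 33, 17, 46, 25]


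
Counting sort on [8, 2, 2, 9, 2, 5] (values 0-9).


Input: [8, 2, 2, 9, 2, 5]
Counts: [0, 0, 3, 0, 0, 1, 0, 0, 1, 1]

Sorted: [2, 2, 2, 5, 8, 9]


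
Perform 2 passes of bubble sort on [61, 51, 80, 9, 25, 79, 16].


Initial: [61, 51, 80, 9, 25, 79, 16]
Pass 1: [51, 61, 9, 25, 79, 16, 80] (5 swaps)
Pass 2: [51, 9, 25, 61, 16, 79, 80] (3 swaps)

After 2 passes: [51, 9, 25, 61, 16, 79, 80]


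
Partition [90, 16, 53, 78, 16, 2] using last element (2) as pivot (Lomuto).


Pivot: 2
Place pivot at 0: [2, 16, 53, 78, 16, 90]

Partitioned: [2, 16, 53, 78, 16, 90]


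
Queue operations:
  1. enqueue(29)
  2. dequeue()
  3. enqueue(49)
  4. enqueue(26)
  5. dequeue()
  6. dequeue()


enqueue(29) -> [29]
dequeue()->29, []
enqueue(49) -> [49]
enqueue(26) -> [49, 26]
dequeue()->49, [26]
dequeue()->26, []

Final queue: []


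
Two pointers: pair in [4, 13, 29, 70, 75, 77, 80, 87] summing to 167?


lo=0(4)+hi=7(87)=91
lo=1(13)+hi=7(87)=100
lo=2(29)+hi=7(87)=116
lo=3(70)+hi=7(87)=157
lo=4(75)+hi=7(87)=162
lo=5(77)+hi=7(87)=164
lo=6(80)+hi=7(87)=167

Yes: 80+87=167


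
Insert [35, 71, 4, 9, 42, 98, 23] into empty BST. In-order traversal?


Insert 35: root
Insert 71: R from 35
Insert 4: L from 35
Insert 9: L from 35 -> R from 4
Insert 42: R from 35 -> L from 71
Insert 98: R from 35 -> R from 71
Insert 23: L from 35 -> R from 4 -> R from 9

In-order: [4, 9, 23, 35, 42, 71, 98]


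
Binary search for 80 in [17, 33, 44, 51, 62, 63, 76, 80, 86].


Step 1: lo=0, hi=8, mid=4, val=62
Step 2: lo=5, hi=8, mid=6, val=76
Step 3: lo=7, hi=8, mid=7, val=80

Found at index 7


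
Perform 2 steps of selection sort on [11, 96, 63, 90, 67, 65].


Initial: [11, 96, 63, 90, 67, 65]
Step 1: min=11 at 0
  Swap: [11, 96, 63, 90, 67, 65]
Step 2: min=63 at 2
  Swap: [11, 63, 96, 90, 67, 65]

After 2 steps: [11, 63, 96, 90, 67, 65]


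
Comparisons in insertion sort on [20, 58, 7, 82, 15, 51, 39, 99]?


Algorithm: insertion sort
Input: [20, 58, 7, 82, 15, 51, 39, 99]
Sorted: [7, 15, 20, 39, 51, 58, 82, 99]

16


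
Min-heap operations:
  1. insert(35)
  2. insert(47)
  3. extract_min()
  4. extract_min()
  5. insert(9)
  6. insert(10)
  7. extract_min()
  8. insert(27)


insert(35) -> [35]
insert(47) -> [35, 47]
extract_min()->35, [47]
extract_min()->47, []
insert(9) -> [9]
insert(10) -> [9, 10]
extract_min()->9, [10]
insert(27) -> [10, 27]

Final heap: [10, 27]


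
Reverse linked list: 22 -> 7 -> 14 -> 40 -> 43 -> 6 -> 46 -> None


Step 1: curr=22, set curr.next=prev(None) | reversed so far: 22
Step 2: curr=7, set curr.next=prev(22) | reversed so far: 7 -> 22
Step 3: curr=14, set curr.next=prev(7) | reversed so far: 14 -> 7 -> 22
Step 4: curr=40, set curr.next=prev(14) | reversed so far: 40 -> 14 -> 7 -> 22
Step 5: curr=43, set curr.next=prev(40) | reversed so far: 43 -> 40 -> 14 -> 7 -> 22
Step 6: curr=6, set curr.next=prev(43) | reversed so far: 6 -> 43 -> 40 -> 14 -> 7 -> 22
Step 7: curr=46, set curr.next=prev(6) | reversed so far: 46 -> 6 -> 43 -> 40 -> 14 -> 7 -> 22

46 -> 6 -> 43 -> 40 -> 14 -> 7 -> 22 -> None


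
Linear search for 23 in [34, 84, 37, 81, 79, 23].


i=0: 34!=23
i=1: 84!=23
i=2: 37!=23
i=3: 81!=23
i=4: 79!=23
i=5: 23==23 found!

Found at 5, 6 comps


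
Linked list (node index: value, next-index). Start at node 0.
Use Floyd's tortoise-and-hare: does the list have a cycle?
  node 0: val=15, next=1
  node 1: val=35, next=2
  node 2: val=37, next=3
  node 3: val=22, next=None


Floyd's tortoise (slow, +1) and hare (fast, +2):
  init: slow=0, fast=0
  step 1: slow=1, fast=2
  step 2: fast 2->3->None, no cycle

Cycle: no


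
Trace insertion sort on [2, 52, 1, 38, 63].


Initial: [2, 52, 1, 38, 63]
Insert 52: [2, 52, 1, 38, 63]
Insert 1: [1, 2, 52, 38, 63]
Insert 38: [1, 2, 38, 52, 63]
Insert 63: [1, 2, 38, 52, 63]

Sorted: [1, 2, 38, 52, 63]


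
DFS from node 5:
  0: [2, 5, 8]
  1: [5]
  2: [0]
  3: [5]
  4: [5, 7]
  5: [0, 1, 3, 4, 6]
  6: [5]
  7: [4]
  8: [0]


Visit 5, push [6, 4, 3, 1, 0]
Visit 0, push [8, 2]
Visit 2, push []
Visit 8, push []
Visit 1, push []
Visit 3, push []
Visit 4, push [7]
Visit 7, push []
Visit 6, push []

DFS order: [5, 0, 2, 8, 1, 3, 4, 7, 6]


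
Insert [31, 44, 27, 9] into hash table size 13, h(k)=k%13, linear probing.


Insert 31: h=5 -> slot 5
Insert 44: h=5, 1 probes -> slot 6
Insert 27: h=1 -> slot 1
Insert 9: h=9 -> slot 9

Table: [None, 27, None, None, None, 31, 44, None, None, 9, None, None, None]


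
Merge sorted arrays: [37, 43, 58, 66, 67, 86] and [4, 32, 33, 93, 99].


Take 4 from B
Take 32 from B
Take 33 from B
Take 37 from A
Take 43 from A
Take 58 from A
Take 66 from A
Take 67 from A
Take 86 from A

Merged: [4, 32, 33, 37, 43, 58, 66, 67, 86, 93, 99]


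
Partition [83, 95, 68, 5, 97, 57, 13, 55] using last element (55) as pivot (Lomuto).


Pivot: 55
  5 <= 55: swap -> [5, 95, 68, 83, 97, 57, 13, 55]
  13 <= 55: swap -> [5, 13, 68, 83, 97, 57, 95, 55]
Place pivot at 2: [5, 13, 55, 83, 97, 57, 95, 68]

Partitioned: [5, 13, 55, 83, 97, 57, 95, 68]


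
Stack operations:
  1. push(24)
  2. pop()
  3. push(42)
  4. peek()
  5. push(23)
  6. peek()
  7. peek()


push(24) -> [24]
pop()->24, []
push(42) -> [42]
peek()->42
push(23) -> [42, 23]
peek()->23
peek()->23

Final stack: [42, 23]


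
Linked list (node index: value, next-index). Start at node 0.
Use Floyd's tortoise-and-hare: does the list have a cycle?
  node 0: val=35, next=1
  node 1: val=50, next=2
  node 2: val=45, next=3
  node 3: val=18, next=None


Floyd's tortoise (slow, +1) and hare (fast, +2):
  init: slow=0, fast=0
  step 1: slow=1, fast=2
  step 2: fast 2->3->None, no cycle

Cycle: no


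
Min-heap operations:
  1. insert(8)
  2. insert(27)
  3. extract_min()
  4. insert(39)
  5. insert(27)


insert(8) -> [8]
insert(27) -> [8, 27]
extract_min()->8, [27]
insert(39) -> [27, 39]
insert(27) -> [27, 39, 27]

Final heap: [27, 39, 27]


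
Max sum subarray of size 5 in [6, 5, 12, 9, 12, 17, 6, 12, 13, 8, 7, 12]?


[0:5]: 44
[1:6]: 55
[2:7]: 56
[3:8]: 56
[4:9]: 60
[5:10]: 56
[6:11]: 46
[7:12]: 52

Max: 60 at [4:9]


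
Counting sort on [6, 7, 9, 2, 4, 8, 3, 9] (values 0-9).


Input: [6, 7, 9, 2, 4, 8, 3, 9]
Counts: [0, 0, 1, 1, 1, 0, 1, 1, 1, 2]

Sorted: [2, 3, 4, 6, 7, 8, 9, 9]


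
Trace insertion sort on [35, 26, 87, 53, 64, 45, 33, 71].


Initial: [35, 26, 87, 53, 64, 45, 33, 71]
Insert 26: [26, 35, 87, 53, 64, 45, 33, 71]
Insert 87: [26, 35, 87, 53, 64, 45, 33, 71]
Insert 53: [26, 35, 53, 87, 64, 45, 33, 71]
Insert 64: [26, 35, 53, 64, 87, 45, 33, 71]
Insert 45: [26, 35, 45, 53, 64, 87, 33, 71]
Insert 33: [26, 33, 35, 45, 53, 64, 87, 71]
Insert 71: [26, 33, 35, 45, 53, 64, 71, 87]

Sorted: [26, 33, 35, 45, 53, 64, 71, 87]


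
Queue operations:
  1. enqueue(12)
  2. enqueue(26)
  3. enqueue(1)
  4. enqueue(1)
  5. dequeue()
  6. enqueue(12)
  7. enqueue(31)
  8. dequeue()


enqueue(12) -> [12]
enqueue(26) -> [12, 26]
enqueue(1) -> [12, 26, 1]
enqueue(1) -> [12, 26, 1, 1]
dequeue()->12, [26, 1, 1]
enqueue(12) -> [26, 1, 1, 12]
enqueue(31) -> [26, 1, 1, 12, 31]
dequeue()->26, [1, 1, 12, 31]

Final queue: [1, 1, 12, 31]


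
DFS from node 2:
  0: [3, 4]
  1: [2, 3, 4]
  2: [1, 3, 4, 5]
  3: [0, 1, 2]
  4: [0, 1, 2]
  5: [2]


Visit 2, push [5, 4, 3, 1]
Visit 1, push [4, 3]
Visit 3, push [0]
Visit 0, push [4]
Visit 4, push []
Visit 5, push []

DFS order: [2, 1, 3, 0, 4, 5]


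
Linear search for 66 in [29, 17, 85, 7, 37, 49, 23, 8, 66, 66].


i=0: 29!=66
i=1: 17!=66
i=2: 85!=66
i=3: 7!=66
i=4: 37!=66
i=5: 49!=66
i=6: 23!=66
i=7: 8!=66
i=8: 66==66 found!

Found at 8, 9 comps


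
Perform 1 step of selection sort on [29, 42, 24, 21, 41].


Initial: [29, 42, 24, 21, 41]
Step 1: min=21 at 3
  Swap: [21, 42, 24, 29, 41]

After 1 step: [21, 42, 24, 29, 41]


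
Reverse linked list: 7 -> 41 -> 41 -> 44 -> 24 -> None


Step 1: curr=7, set curr.next=prev(None) | reversed so far: 7
Step 2: curr=41, set curr.next=prev(7) | reversed so far: 41 -> 7
Step 3: curr=41, set curr.next=prev(41) | reversed so far: 41 -> 41 -> 7
Step 4: curr=44, set curr.next=prev(41) | reversed so far: 44 -> 41 -> 41 -> 7
Step 5: curr=24, set curr.next=prev(44) | reversed so far: 24 -> 44 -> 41 -> 41 -> 7

24 -> 44 -> 41 -> 41 -> 7 -> None


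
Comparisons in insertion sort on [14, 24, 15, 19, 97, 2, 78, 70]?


Algorithm: insertion sort
Input: [14, 24, 15, 19, 97, 2, 78, 70]
Sorted: [2, 14, 15, 19, 24, 70, 78, 97]

16


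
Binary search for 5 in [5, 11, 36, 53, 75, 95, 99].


Step 1: lo=0, hi=6, mid=3, val=53
Step 2: lo=0, hi=2, mid=1, val=11
Step 3: lo=0, hi=0, mid=0, val=5

Found at index 0


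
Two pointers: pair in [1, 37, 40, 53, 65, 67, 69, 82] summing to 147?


lo=0(1)+hi=7(82)=83
lo=1(37)+hi=7(82)=119
lo=2(40)+hi=7(82)=122
lo=3(53)+hi=7(82)=135
lo=4(65)+hi=7(82)=147

Yes: 65+82=147


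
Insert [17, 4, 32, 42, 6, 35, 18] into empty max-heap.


Insert 17: [17]
Insert 4: [17, 4]
Insert 32: [32, 4, 17]
Insert 42: [42, 32, 17, 4]
Insert 6: [42, 32, 17, 4, 6]
Insert 35: [42, 32, 35, 4, 6, 17]
Insert 18: [42, 32, 35, 4, 6, 17, 18]

Final heap: [42, 32, 35, 4, 6, 17, 18]


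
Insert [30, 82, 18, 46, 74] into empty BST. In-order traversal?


Insert 30: root
Insert 82: R from 30
Insert 18: L from 30
Insert 46: R from 30 -> L from 82
Insert 74: R from 30 -> L from 82 -> R from 46

In-order: [18, 30, 46, 74, 82]


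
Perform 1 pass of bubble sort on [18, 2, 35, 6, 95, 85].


Initial: [18, 2, 35, 6, 95, 85]
Pass 1: [2, 18, 6, 35, 85, 95] (3 swaps)

After 1 pass: [2, 18, 6, 35, 85, 95]


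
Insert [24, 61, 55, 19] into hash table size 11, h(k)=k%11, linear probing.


Insert 24: h=2 -> slot 2
Insert 61: h=6 -> slot 6
Insert 55: h=0 -> slot 0
Insert 19: h=8 -> slot 8

Table: [55, None, 24, None, None, None, 61, None, 19, None, None]


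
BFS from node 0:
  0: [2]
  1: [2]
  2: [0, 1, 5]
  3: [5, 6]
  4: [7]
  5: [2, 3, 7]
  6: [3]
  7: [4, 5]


Visit 0, enqueue [2]
Visit 2, enqueue [1, 5]
Visit 1, enqueue []
Visit 5, enqueue [3, 7]
Visit 3, enqueue [6]
Visit 7, enqueue [4]
Visit 6, enqueue []
Visit 4, enqueue []

BFS order: [0, 2, 1, 5, 3, 7, 6, 4]


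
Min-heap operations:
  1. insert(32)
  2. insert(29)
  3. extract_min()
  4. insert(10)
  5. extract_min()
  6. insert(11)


insert(32) -> [32]
insert(29) -> [29, 32]
extract_min()->29, [32]
insert(10) -> [10, 32]
extract_min()->10, [32]
insert(11) -> [11, 32]

Final heap: [11, 32]


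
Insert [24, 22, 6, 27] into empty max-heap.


Insert 24: [24]
Insert 22: [24, 22]
Insert 6: [24, 22, 6]
Insert 27: [27, 24, 6, 22]

Final heap: [27, 24, 6, 22]


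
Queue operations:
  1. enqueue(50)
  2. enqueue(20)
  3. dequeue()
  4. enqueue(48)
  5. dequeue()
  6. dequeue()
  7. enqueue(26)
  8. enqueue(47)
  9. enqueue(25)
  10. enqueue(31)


enqueue(50) -> [50]
enqueue(20) -> [50, 20]
dequeue()->50, [20]
enqueue(48) -> [20, 48]
dequeue()->20, [48]
dequeue()->48, []
enqueue(26) -> [26]
enqueue(47) -> [26, 47]
enqueue(25) -> [26, 47, 25]
enqueue(31) -> [26, 47, 25, 31]

Final queue: [26, 47, 25, 31]


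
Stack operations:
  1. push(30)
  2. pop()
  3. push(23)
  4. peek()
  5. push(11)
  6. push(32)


push(30) -> [30]
pop()->30, []
push(23) -> [23]
peek()->23
push(11) -> [23, 11]
push(32) -> [23, 11, 32]

Final stack: [23, 11, 32]


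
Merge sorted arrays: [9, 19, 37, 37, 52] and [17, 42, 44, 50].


Take 9 from A
Take 17 from B
Take 19 from A
Take 37 from A
Take 37 from A
Take 42 from B
Take 44 from B
Take 50 from B

Merged: [9, 17, 19, 37, 37, 42, 44, 50, 52]


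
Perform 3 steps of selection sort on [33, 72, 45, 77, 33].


Initial: [33, 72, 45, 77, 33]
Step 1: min=33 at 0
  Swap: [33, 72, 45, 77, 33]
Step 2: min=33 at 4
  Swap: [33, 33, 45, 77, 72]
Step 3: min=45 at 2
  Swap: [33, 33, 45, 77, 72]

After 3 steps: [33, 33, 45, 77, 72]


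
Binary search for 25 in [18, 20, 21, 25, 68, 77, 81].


Step 1: lo=0, hi=6, mid=3, val=25

Found at index 3


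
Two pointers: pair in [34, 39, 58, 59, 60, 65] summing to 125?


lo=0(34)+hi=5(65)=99
lo=1(39)+hi=5(65)=104
lo=2(58)+hi=5(65)=123
lo=3(59)+hi=5(65)=124
lo=4(60)+hi=5(65)=125

Yes: 60+65=125


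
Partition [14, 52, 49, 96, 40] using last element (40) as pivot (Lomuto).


Pivot: 40
  14 <= 40: advance i (no swap)
Place pivot at 1: [14, 40, 49, 96, 52]

Partitioned: [14, 40, 49, 96, 52]


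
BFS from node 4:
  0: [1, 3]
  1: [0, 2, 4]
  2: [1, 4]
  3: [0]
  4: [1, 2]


Visit 4, enqueue [1, 2]
Visit 1, enqueue [0]
Visit 2, enqueue []
Visit 0, enqueue [3]
Visit 3, enqueue []

BFS order: [4, 1, 2, 0, 3]


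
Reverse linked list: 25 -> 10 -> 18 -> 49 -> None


Step 1: curr=25, set curr.next=prev(None) | reversed so far: 25
Step 2: curr=10, set curr.next=prev(25) | reversed so far: 10 -> 25
Step 3: curr=18, set curr.next=prev(10) | reversed so far: 18 -> 10 -> 25
Step 4: curr=49, set curr.next=prev(18) | reversed so far: 49 -> 18 -> 10 -> 25

49 -> 18 -> 10 -> 25 -> None


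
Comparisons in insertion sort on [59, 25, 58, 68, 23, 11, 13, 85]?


Algorithm: insertion sort
Input: [59, 25, 58, 68, 23, 11, 13, 85]
Sorted: [11, 13, 23, 25, 58, 59, 68, 85]

20


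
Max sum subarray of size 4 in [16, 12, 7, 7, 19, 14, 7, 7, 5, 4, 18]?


[0:4]: 42
[1:5]: 45
[2:6]: 47
[3:7]: 47
[4:8]: 47
[5:9]: 33
[6:10]: 23
[7:11]: 34

Max: 47 at [2:6]


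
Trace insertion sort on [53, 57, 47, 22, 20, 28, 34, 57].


Initial: [53, 57, 47, 22, 20, 28, 34, 57]
Insert 57: [53, 57, 47, 22, 20, 28, 34, 57]
Insert 47: [47, 53, 57, 22, 20, 28, 34, 57]
Insert 22: [22, 47, 53, 57, 20, 28, 34, 57]
Insert 20: [20, 22, 47, 53, 57, 28, 34, 57]
Insert 28: [20, 22, 28, 47, 53, 57, 34, 57]
Insert 34: [20, 22, 28, 34, 47, 53, 57, 57]
Insert 57: [20, 22, 28, 34, 47, 53, 57, 57]

Sorted: [20, 22, 28, 34, 47, 53, 57, 57]


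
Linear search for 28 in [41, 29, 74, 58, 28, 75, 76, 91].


i=0: 41!=28
i=1: 29!=28
i=2: 74!=28
i=3: 58!=28
i=4: 28==28 found!

Found at 4, 5 comps


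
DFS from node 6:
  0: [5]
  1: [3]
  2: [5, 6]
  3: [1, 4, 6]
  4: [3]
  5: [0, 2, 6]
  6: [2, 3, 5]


Visit 6, push [5, 3, 2]
Visit 2, push [5]
Visit 5, push [0]
Visit 0, push []
Visit 3, push [4, 1]
Visit 1, push []
Visit 4, push []

DFS order: [6, 2, 5, 0, 3, 1, 4]


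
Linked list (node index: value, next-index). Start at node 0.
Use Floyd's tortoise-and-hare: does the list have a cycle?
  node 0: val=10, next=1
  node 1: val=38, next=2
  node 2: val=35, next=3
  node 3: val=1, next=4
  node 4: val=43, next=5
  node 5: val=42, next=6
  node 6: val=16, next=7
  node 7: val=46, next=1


Floyd's tortoise (slow, +1) and hare (fast, +2):
  init: slow=0, fast=0
  step 1: slow=1, fast=2
  step 2: slow=2, fast=4
  step 3: slow=3, fast=6
  step 4: slow=4, fast=1
  step 5: slow=5, fast=3
  step 6: slow=6, fast=5
  step 7: slow=7, fast=7
  slow == fast at node 7: cycle detected

Cycle: yes


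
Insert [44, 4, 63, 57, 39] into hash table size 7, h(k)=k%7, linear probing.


Insert 44: h=2 -> slot 2
Insert 4: h=4 -> slot 4
Insert 63: h=0 -> slot 0
Insert 57: h=1 -> slot 1
Insert 39: h=4, 1 probes -> slot 5

Table: [63, 57, 44, None, 4, 39, None]


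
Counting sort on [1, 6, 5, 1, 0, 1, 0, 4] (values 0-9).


Input: [1, 6, 5, 1, 0, 1, 0, 4]
Counts: [2, 3, 0, 0, 1, 1, 1, 0, 0, 0]

Sorted: [0, 0, 1, 1, 1, 4, 5, 6]


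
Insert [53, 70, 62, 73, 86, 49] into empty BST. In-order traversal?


Insert 53: root
Insert 70: R from 53
Insert 62: R from 53 -> L from 70
Insert 73: R from 53 -> R from 70
Insert 86: R from 53 -> R from 70 -> R from 73
Insert 49: L from 53

In-order: [49, 53, 62, 70, 73, 86]


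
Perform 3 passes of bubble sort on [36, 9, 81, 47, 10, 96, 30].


Initial: [36, 9, 81, 47, 10, 96, 30]
Pass 1: [9, 36, 47, 10, 81, 30, 96] (4 swaps)
Pass 2: [9, 36, 10, 47, 30, 81, 96] (2 swaps)
Pass 3: [9, 10, 36, 30, 47, 81, 96] (2 swaps)

After 3 passes: [9, 10, 36, 30, 47, 81, 96]


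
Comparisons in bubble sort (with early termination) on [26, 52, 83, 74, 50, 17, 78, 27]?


Algorithm: bubble sort (with early termination)
Input: [26, 52, 83, 74, 50, 17, 78, 27]
Sorted: [17, 26, 27, 50, 52, 74, 78, 83]

27


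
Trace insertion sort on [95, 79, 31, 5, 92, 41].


Initial: [95, 79, 31, 5, 92, 41]
Insert 79: [79, 95, 31, 5, 92, 41]
Insert 31: [31, 79, 95, 5, 92, 41]
Insert 5: [5, 31, 79, 95, 92, 41]
Insert 92: [5, 31, 79, 92, 95, 41]
Insert 41: [5, 31, 41, 79, 92, 95]

Sorted: [5, 31, 41, 79, 92, 95]


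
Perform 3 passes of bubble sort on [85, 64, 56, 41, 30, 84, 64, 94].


Initial: [85, 64, 56, 41, 30, 84, 64, 94]
Pass 1: [64, 56, 41, 30, 84, 64, 85, 94] (6 swaps)
Pass 2: [56, 41, 30, 64, 64, 84, 85, 94] (4 swaps)
Pass 3: [41, 30, 56, 64, 64, 84, 85, 94] (2 swaps)

After 3 passes: [41, 30, 56, 64, 64, 84, 85, 94]


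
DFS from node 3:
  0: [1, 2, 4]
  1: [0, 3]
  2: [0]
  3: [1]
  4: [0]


Visit 3, push [1]
Visit 1, push [0]
Visit 0, push [4, 2]
Visit 2, push []
Visit 4, push []

DFS order: [3, 1, 0, 2, 4]


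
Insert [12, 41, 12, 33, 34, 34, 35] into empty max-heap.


Insert 12: [12]
Insert 41: [41, 12]
Insert 12: [41, 12, 12]
Insert 33: [41, 33, 12, 12]
Insert 34: [41, 34, 12, 12, 33]
Insert 34: [41, 34, 34, 12, 33, 12]
Insert 35: [41, 34, 35, 12, 33, 12, 34]

Final heap: [41, 34, 35, 12, 33, 12, 34]


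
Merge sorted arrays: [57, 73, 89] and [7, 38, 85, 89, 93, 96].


Take 7 from B
Take 38 from B
Take 57 from A
Take 73 from A
Take 85 from B
Take 89 from A

Merged: [7, 38, 57, 73, 85, 89, 89, 93, 96]


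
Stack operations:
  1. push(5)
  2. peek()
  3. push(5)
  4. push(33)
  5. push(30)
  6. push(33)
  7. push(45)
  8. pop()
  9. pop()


push(5) -> [5]
peek()->5
push(5) -> [5, 5]
push(33) -> [5, 5, 33]
push(30) -> [5, 5, 33, 30]
push(33) -> [5, 5, 33, 30, 33]
push(45) -> [5, 5, 33, 30, 33, 45]
pop()->45, [5, 5, 33, 30, 33]
pop()->33, [5, 5, 33, 30]

Final stack: [5, 5, 33, 30]


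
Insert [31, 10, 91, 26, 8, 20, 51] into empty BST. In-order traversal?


Insert 31: root
Insert 10: L from 31
Insert 91: R from 31
Insert 26: L from 31 -> R from 10
Insert 8: L from 31 -> L from 10
Insert 20: L from 31 -> R from 10 -> L from 26
Insert 51: R from 31 -> L from 91

In-order: [8, 10, 20, 26, 31, 51, 91]


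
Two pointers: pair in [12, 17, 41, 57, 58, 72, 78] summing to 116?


lo=0(12)+hi=6(78)=90
lo=1(17)+hi=6(78)=95
lo=2(41)+hi=6(78)=119
lo=2(41)+hi=5(72)=113
lo=3(57)+hi=5(72)=129
lo=3(57)+hi=4(58)=115

No pair found


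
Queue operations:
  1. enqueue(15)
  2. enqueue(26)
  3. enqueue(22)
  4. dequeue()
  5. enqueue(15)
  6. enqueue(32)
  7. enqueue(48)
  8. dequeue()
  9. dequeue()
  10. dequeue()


enqueue(15) -> [15]
enqueue(26) -> [15, 26]
enqueue(22) -> [15, 26, 22]
dequeue()->15, [26, 22]
enqueue(15) -> [26, 22, 15]
enqueue(32) -> [26, 22, 15, 32]
enqueue(48) -> [26, 22, 15, 32, 48]
dequeue()->26, [22, 15, 32, 48]
dequeue()->22, [15, 32, 48]
dequeue()->15, [32, 48]

Final queue: [32, 48]


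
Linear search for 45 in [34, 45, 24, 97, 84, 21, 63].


i=0: 34!=45
i=1: 45==45 found!

Found at 1, 2 comps


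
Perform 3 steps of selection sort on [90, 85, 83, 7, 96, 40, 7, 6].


Initial: [90, 85, 83, 7, 96, 40, 7, 6]
Step 1: min=6 at 7
  Swap: [6, 85, 83, 7, 96, 40, 7, 90]
Step 2: min=7 at 3
  Swap: [6, 7, 83, 85, 96, 40, 7, 90]
Step 3: min=7 at 6
  Swap: [6, 7, 7, 85, 96, 40, 83, 90]

After 3 steps: [6, 7, 7, 85, 96, 40, 83, 90]


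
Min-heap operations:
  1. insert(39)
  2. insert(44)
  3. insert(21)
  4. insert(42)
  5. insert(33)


insert(39) -> [39]
insert(44) -> [39, 44]
insert(21) -> [21, 44, 39]
insert(42) -> [21, 42, 39, 44]
insert(33) -> [21, 33, 39, 44, 42]

Final heap: [21, 33, 39, 44, 42]


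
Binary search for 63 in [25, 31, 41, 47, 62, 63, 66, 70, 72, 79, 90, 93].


Step 1: lo=0, hi=11, mid=5, val=63

Found at index 5


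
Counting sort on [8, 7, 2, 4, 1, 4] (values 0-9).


Input: [8, 7, 2, 4, 1, 4]
Counts: [0, 1, 1, 0, 2, 0, 0, 1, 1, 0]

Sorted: [1, 2, 4, 4, 7, 8]


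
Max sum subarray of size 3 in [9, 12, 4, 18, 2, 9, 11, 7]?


[0:3]: 25
[1:4]: 34
[2:5]: 24
[3:6]: 29
[4:7]: 22
[5:8]: 27

Max: 34 at [1:4]


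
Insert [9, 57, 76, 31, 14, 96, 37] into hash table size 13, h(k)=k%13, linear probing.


Insert 9: h=9 -> slot 9
Insert 57: h=5 -> slot 5
Insert 76: h=11 -> slot 11
Insert 31: h=5, 1 probes -> slot 6
Insert 14: h=1 -> slot 1
Insert 96: h=5, 2 probes -> slot 7
Insert 37: h=11, 1 probes -> slot 12

Table: [None, 14, None, None, None, 57, 31, 96, None, 9, None, 76, 37]


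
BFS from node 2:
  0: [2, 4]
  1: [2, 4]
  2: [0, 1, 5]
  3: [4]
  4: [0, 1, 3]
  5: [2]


Visit 2, enqueue [0, 1, 5]
Visit 0, enqueue [4]
Visit 1, enqueue []
Visit 5, enqueue []
Visit 4, enqueue [3]
Visit 3, enqueue []

BFS order: [2, 0, 1, 5, 4, 3]


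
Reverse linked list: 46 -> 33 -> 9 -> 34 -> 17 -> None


Step 1: curr=46, set curr.next=prev(None) | reversed so far: 46
Step 2: curr=33, set curr.next=prev(46) | reversed so far: 33 -> 46
Step 3: curr=9, set curr.next=prev(33) | reversed so far: 9 -> 33 -> 46
Step 4: curr=34, set curr.next=prev(9) | reversed so far: 34 -> 9 -> 33 -> 46
Step 5: curr=17, set curr.next=prev(34) | reversed so far: 17 -> 34 -> 9 -> 33 -> 46

17 -> 34 -> 9 -> 33 -> 46 -> None


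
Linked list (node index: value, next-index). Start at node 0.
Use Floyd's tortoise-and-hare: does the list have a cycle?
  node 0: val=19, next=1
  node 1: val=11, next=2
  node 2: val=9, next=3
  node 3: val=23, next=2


Floyd's tortoise (slow, +1) and hare (fast, +2):
  init: slow=0, fast=0
  step 1: slow=1, fast=2
  step 2: slow=2, fast=2
  slow == fast at node 2: cycle detected

Cycle: yes


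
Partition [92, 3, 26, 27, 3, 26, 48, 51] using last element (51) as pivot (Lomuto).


Pivot: 51
  3 <= 51: swap -> [3, 92, 26, 27, 3, 26, 48, 51]
  26 <= 51: swap -> [3, 26, 92, 27, 3, 26, 48, 51]
  27 <= 51: swap -> [3, 26, 27, 92, 3, 26, 48, 51]
  3 <= 51: swap -> [3, 26, 27, 3, 92, 26, 48, 51]
  26 <= 51: swap -> [3, 26, 27, 3, 26, 92, 48, 51]
  48 <= 51: swap -> [3, 26, 27, 3, 26, 48, 92, 51]
Place pivot at 6: [3, 26, 27, 3, 26, 48, 51, 92]

Partitioned: [3, 26, 27, 3, 26, 48, 51, 92]


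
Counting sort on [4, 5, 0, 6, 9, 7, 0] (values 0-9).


Input: [4, 5, 0, 6, 9, 7, 0]
Counts: [2, 0, 0, 0, 1, 1, 1, 1, 0, 1]

Sorted: [0, 0, 4, 5, 6, 7, 9]


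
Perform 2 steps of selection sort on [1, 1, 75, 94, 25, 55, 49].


Initial: [1, 1, 75, 94, 25, 55, 49]
Step 1: min=1 at 0
  Swap: [1, 1, 75, 94, 25, 55, 49]
Step 2: min=1 at 1
  Swap: [1, 1, 75, 94, 25, 55, 49]

After 2 steps: [1, 1, 75, 94, 25, 55, 49]
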